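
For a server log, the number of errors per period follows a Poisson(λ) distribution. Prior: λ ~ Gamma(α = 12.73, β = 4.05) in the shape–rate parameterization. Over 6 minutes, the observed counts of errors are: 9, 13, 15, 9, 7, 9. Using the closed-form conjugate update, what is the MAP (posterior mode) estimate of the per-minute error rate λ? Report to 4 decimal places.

7.3363

With a Gamma(shape α, rate β) prior, the Poisson likelihood is conjugate: the posterior is Gamma(α + ΣXᵢ, β + n).
Sum of counts S = 62 over n = 6 minutes.
Posterior: Gamma(α+S, β+n) = Gamma(12.73+62, 4.05+6) = Gamma(74.73, 10.05).
Mode of Gamma(α,β) for α≥1 is (α−1)/β = 73.73/10.05 = 7.3363.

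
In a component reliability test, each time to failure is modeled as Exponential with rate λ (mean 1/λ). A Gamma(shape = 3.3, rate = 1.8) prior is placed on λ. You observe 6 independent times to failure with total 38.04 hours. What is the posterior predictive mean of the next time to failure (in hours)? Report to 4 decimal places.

4.8000

With a Gamma(shape α, rate β) prior on the exponential rate λ, the posterior after n observations with total T = Σxᵢ is Gamma(α+n, β+T).
Posterior: Gamma(3.3+6, 1.8+38.04) = Gamma(9.3, 39.84).
The predictive distribution for the next observation is Lomax; its mean is β/(α−1) = 39.84/8.3 = 4.8000.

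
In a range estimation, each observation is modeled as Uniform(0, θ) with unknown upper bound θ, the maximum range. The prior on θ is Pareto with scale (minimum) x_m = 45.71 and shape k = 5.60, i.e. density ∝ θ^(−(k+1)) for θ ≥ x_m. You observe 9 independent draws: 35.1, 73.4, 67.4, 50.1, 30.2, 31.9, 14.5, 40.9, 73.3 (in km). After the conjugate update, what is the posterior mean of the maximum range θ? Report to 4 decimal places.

A Pareto(scale x_m, shape k) prior on the upper bound θ of Uniform(0, θ) is conjugate: posterior is Pareto(max(x_m, max xᵢ), k + n).
Sample maximum = 73.4; prior scale x_m = 45.71 → posterior scale = max = 73.40.
Posterior shape = 5.60 + 9 = 14.60.
E[θ|data] = k·x_m/(k−1) = 14.60·73.40/13.60 = 78.7971.

78.7971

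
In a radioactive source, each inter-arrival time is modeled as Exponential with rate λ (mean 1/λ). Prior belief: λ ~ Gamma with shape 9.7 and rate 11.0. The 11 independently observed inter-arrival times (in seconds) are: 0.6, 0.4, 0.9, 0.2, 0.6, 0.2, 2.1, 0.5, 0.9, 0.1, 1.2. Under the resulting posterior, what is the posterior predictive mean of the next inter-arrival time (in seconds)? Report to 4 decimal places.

With a Gamma(shape α, rate β) prior on the exponential rate λ, the posterior after n observations with total T = Σxᵢ is Gamma(α+n, β+T).
Sum of observations T = 7.7 seconds; n = 11.
Posterior: Gamma(9.7+11, 11.0+7.7) = Gamma(20.7, 18.7).
The predictive distribution for the next observation is Lomax; its mean is β/(α−1) = 18.7/19.7 = 0.9492.

0.9492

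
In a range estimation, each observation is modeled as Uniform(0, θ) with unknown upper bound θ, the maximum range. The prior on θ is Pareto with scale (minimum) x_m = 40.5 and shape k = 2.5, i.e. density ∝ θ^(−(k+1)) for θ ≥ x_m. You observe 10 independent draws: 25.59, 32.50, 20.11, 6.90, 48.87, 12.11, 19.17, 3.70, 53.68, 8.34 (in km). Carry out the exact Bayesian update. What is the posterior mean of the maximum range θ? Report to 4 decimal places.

58.3478

A Pareto(scale x_m, shape k) prior on the upper bound θ of Uniform(0, θ) is conjugate: posterior is Pareto(max(x_m, max xᵢ), k + n).
Sample maximum = 53.68; prior scale x_m = 40.5 → posterior scale = max = 53.68.
Posterior shape = 2.5 + 10 = 12.5.
E[θ|data] = k·x_m/(k−1) = 12.5·53.68/11.5 = 58.3478.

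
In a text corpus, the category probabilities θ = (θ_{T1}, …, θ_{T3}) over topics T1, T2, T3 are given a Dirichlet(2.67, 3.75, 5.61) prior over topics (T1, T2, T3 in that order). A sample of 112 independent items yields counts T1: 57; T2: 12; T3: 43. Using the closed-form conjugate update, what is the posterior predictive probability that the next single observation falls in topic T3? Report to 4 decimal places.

The Dirichlet prior is conjugate to the Multinomial likelihood: each posterior αⱼ = prior αⱼ + observed count nⱼ.
Posterior concentration: (59.67, 15.75, 48.61), total = 124.03.
P(next = T3 | data) = α_{T3}/Σα = 0.3919.

0.3919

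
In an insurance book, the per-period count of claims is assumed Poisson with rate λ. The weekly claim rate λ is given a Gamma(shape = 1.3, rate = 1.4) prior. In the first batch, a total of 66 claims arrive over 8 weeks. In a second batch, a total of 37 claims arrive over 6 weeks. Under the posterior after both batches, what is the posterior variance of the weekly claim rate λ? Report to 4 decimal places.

0.4398

With a Gamma(shape α, rate β) prior, the Poisson likelihood is conjugate: the posterior is Gamma(α + ΣXᵢ, β + n).
After batch 1: Gamma(α+S, β+n) = Gamma(1.3+66, 1.4+8) = Gamma(67.3, 9.4).
After batch 2: Gamma(α+S, β+n) = Gamma(67.3+37, 9.4+6) = Gamma(104.3, 15.4).
Var = α/β² = 104.3/15.4² = 0.4398.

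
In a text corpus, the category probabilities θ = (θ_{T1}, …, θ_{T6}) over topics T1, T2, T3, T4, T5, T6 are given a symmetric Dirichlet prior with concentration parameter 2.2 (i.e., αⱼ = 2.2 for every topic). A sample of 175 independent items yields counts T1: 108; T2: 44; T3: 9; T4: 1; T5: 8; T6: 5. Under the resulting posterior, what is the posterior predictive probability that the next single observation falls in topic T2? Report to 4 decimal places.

0.2455

The Dirichlet prior is conjugate to the Multinomial likelihood: each posterior αⱼ = prior αⱼ + observed count nⱼ.
Posterior concentration: (110.2, 46.2, 11.2, 3.2, 10.2, 7.2), total = 188.2.
P(next = T2 | data) = α_{T2}/Σα = 0.2455.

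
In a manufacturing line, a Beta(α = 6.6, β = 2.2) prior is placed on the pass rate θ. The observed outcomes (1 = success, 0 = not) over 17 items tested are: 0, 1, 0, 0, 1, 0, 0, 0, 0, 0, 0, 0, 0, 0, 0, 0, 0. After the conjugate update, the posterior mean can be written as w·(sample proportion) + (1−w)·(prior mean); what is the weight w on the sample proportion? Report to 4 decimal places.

The Beta prior is conjugate to a Binomial/Bernoulli likelihood; the update adds successes to α and failures to β.
Posterior mean = (α₀+k)/(α₀+β₀+n) = [n/(α₀+β₀+n)]·(k/n) + [(α₀+β₀)/(α₀+β₀+n)]·α₀/(α₀+β₀), so only n and the prior enter the weight.
The weight on the data is w = n/(α₀+β₀+n) = 17/(6.6+2.2+17) = 17/25.8 = 0.6589.

0.6589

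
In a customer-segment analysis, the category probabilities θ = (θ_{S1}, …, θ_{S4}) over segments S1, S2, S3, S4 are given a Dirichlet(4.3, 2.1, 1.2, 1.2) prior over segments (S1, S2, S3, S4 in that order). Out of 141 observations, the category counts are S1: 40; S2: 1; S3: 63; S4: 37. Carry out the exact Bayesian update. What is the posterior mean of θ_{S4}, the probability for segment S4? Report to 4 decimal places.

The Dirichlet prior is conjugate to the Multinomial likelihood: each posterior αⱼ = prior αⱼ + observed count nⱼ.
Posterior concentration: (44.3, 3.1, 64.2, 38.2), total = 149.8.
E[θ_{S4}|data] = α_{S4}/Σα = 38.2/149.8 = 0.2550.

0.2550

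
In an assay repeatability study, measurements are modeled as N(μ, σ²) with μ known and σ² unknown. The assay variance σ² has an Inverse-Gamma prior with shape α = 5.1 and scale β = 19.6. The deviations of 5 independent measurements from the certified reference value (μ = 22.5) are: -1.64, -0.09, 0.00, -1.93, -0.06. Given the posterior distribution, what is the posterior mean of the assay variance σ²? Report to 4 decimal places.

With known mean μ and an Inverse-Gamma(α, β) prior on σ², the Normal likelihood is conjugate: posterior is Inv-Gamma(α + n/2, β + Σ(xᵢ−μ)²/2).
Σ(xᵢ−μ)² = (-1.64)² + (-0.09)² + (0.00)² + (-1.93)² + (-0.06)² = 6.4262.
Posterior: Inv-Gamma(5.1 + 5/2, 19.6 + 6.4262/2) = Inv-Gamma(7.60, 22.81310).
E[σ²|data] = β/(α−1) = 22.81310/6.60 = 3.4565.

3.4565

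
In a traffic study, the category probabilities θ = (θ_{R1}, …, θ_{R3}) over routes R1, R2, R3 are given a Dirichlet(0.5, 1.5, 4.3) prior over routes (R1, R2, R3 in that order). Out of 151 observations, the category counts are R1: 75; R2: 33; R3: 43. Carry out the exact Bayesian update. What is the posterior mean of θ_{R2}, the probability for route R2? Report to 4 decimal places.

The Dirichlet prior is conjugate to the Multinomial likelihood: each posterior αⱼ = prior αⱼ + observed count nⱼ.
Posterior concentration: (75.5, 34.5, 47.3), total = 157.3.
E[θ_{R2}|data] = α_{R2}/Σα = 34.5/157.3 = 0.2193.

0.2193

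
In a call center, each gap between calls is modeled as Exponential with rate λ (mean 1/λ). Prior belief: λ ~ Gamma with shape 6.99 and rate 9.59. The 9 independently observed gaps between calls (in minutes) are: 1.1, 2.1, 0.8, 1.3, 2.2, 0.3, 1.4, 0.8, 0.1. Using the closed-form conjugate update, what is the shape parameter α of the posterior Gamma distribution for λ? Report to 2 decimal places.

15.99

With a Gamma(shape α, rate β) prior on the exponential rate λ, the posterior after n observations with total T = Σxᵢ is Gamma(α+n, β+T).
Sum of observations T = 10.1 minutes; n = 9.
Posterior: Gamma(6.99+9, 9.59+10.1) = Gamma(15.99, 19.69).
Posterior α = 15.99.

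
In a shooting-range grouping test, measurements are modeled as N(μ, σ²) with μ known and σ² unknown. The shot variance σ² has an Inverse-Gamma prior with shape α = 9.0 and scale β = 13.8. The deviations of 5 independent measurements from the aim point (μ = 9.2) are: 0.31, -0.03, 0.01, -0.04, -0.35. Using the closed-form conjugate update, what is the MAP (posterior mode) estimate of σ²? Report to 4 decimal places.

1.1128

With known mean μ and an Inverse-Gamma(α, β) prior on σ², the Normal likelihood is conjugate: posterior is Inv-Gamma(α + n/2, β + Σ(xᵢ−μ)²/2).
Σ(xᵢ−μ)² = (0.31)² + (-0.03)² + (0.01)² + (-0.04)² + (-0.35)² = 0.2212.
Posterior: Inv-Gamma(9.0 + 5/2, 13.8 + 0.2212/2) = Inv-Gamma(11.50, 13.91060).
Mode = β/(α+1) = 13.91060/12.50 = 1.1128.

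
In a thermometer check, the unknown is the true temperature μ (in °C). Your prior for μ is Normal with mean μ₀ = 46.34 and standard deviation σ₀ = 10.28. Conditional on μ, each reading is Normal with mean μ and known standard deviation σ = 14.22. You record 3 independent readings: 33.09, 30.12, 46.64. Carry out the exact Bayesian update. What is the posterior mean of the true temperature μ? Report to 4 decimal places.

For Normal data with known variance σ², a Normal(μ₀, σ₀²) prior on μ is conjugate. Posterior precision = 1/σ₀² + n/σ²; posterior mean is the precision-weighted average of μ₀ and x̄.
Σxᵢ = 33.09 + 30.12 + 46.64 = 109.85, so n·x̄ = 109.85.
σ₀² = 10.28² = 105.6784, σ² = 14.22² = 202.2084; σ² + n·σ₀² = 202.2084 + 3·105.6784 = 519.2436.
Posterior mean = (μ₀/σ₀² + n·x̄/σ²)/(1/σ₀² + n/σ²) = (σ²·μ₀ + σ₀²·n·x̄)/(σ² + n·σ₀²) = (202.2084·46.34 + 105.6784·109.85)/519.2436 = 20979.109496/519.2436 = 40.4032.

40.4032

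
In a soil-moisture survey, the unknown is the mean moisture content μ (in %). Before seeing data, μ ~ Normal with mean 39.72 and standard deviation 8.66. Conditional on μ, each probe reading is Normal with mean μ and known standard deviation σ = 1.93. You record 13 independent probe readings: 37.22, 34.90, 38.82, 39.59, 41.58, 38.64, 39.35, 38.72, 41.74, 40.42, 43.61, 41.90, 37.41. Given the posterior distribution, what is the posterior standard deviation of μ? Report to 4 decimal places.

For Normal data with known variance σ², a Normal(μ₀, σ₀²) prior on μ is conjugate. Posterior precision = 1/σ₀² + n/σ²; posterior mean is the precision-weighted average of μ₀ and x̄.
σ₀² = 8.66² = 74.9956, σ² = 1.93² = 3.7249; σ² + n·σ₀² = 3.7249 + 13·74.9956 = 978.6677.
Posterior precision = 1/σ₀² + n/σ² = 1/74.9956 + 13/3.7249 = (σ² + n·σ₀²)/(σ₀²σ²) = 978.6677/(74.9956·3.7249); posterior variance σₙ² = σ₀²σ²/(σ² + n·σ₀²) = 74.9956·3.7249/978.6677 = 0.285440.
Posterior SD = √σₙ² = √(74.9956·3.7249/978.6677) = 0.5343.

0.5343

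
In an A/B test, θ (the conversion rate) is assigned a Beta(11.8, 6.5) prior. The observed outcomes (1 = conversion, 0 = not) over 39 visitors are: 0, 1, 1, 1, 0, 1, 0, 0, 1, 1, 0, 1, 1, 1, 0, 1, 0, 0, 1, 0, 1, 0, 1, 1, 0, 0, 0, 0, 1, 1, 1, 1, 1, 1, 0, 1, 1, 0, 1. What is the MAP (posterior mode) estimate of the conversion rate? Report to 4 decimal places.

0.6112

The Beta prior is conjugate to a Binomial/Bernoulli likelihood; the update adds successes to α and failures to β.
Posterior: Beta(α+k, β+n−k) = Beta(11.8+23, 6.5+16) = Beta(34.8, 22.5).
Mode of Beta(a,b) for a,b>1 is (a−1)/(a+b−2) = 33.8/55.3 = 0.6112.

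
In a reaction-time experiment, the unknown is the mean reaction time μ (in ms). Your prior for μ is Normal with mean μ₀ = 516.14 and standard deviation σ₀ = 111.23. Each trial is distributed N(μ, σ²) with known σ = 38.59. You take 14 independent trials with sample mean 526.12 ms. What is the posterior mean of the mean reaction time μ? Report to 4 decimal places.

For Normal data with known variance σ², a Normal(μ₀, σ₀²) prior on μ is conjugate. Posterior precision = 1/σ₀² + n/σ²; posterior mean is the precision-weighted average of μ₀ and x̄.
n·x̄ = 14·526.12 = 7365.68.
σ₀² = 111.23² = 12372.1129, σ² = 38.59² = 1489.1881; σ² + n·σ₀² = 1489.1881 + 14·12372.1129 = 174698.7687.
Posterior mean = (μ₀/σ₀² + n·x̄/σ²)/(1/σ₀² + n/σ²) = (σ²·μ₀ + σ₀²·n·x̄)/(σ² + n·σ₀²) = (1489.1881·516.14 + 12372.1129·7365.68)/174698.7687 = 91897654.091206/174698.7687 = 526.0349.

526.0349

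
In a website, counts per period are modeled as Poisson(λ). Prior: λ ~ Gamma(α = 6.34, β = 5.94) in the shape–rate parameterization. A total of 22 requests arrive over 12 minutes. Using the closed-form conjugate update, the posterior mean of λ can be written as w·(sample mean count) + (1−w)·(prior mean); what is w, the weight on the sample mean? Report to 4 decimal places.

With a Gamma(shape α, rate β) prior, the Poisson likelihood is conjugate: the posterior is Gamma(α + ΣXᵢ, β + n).
Posterior mean = (α₀+S)/(β₀+n) = [n/(β₀+n)]·(S/n) + [β₀/(β₀+n)]·(α₀/β₀), so only n and β₀ enter the weight.
Weight on data w = n/(β₀+n) = 12/(5.94+12) = 12/17.94 = 0.6689.

0.6689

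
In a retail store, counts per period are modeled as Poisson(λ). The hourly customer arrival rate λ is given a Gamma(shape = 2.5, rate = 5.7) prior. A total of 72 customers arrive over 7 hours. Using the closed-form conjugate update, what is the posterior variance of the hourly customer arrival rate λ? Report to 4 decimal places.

0.4619

With a Gamma(shape α, rate β) prior, the Poisson likelihood is conjugate: the posterior is Gamma(α + ΣXᵢ, β + n).
Posterior: Gamma(α+S, β+n) = Gamma(2.5+72, 5.7+7) = Gamma(74.5, 12.7).
Var = α/β² = 74.5/12.7² = 0.4619.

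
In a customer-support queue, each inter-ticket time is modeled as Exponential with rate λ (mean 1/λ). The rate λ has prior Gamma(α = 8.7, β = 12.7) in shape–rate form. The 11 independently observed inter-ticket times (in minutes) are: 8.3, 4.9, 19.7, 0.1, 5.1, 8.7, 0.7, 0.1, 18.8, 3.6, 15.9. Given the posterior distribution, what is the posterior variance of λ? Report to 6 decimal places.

With a Gamma(shape α, rate β) prior on the exponential rate λ, the posterior after n observations with total T = Σxᵢ is Gamma(α+n, β+T).
Sum of observations T = 85.9 minutes; n = 11.
Posterior: Gamma(8.7+11, 12.7+85.9) = Gamma(19.7, 98.6).
Var = α/β² = 0.002026.

0.002026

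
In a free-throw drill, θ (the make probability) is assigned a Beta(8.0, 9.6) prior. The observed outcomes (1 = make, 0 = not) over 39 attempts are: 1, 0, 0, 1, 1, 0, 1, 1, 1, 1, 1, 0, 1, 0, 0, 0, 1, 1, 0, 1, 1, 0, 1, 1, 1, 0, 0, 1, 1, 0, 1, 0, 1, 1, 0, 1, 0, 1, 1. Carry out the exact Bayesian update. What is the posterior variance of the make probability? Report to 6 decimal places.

0.004266

The Beta prior is conjugate to a Binomial/Bernoulli likelihood; the update adds successes to α and failures to β.
Posterior: Beta(α+k, β+n−k) = Beta(8.0+24, 9.6+15) = Beta(32.0, 24.6).
Var = αβ/((α+β)²(α+β+1)) = 32.0·24.6/(56.6²·57.6) = 0.004266.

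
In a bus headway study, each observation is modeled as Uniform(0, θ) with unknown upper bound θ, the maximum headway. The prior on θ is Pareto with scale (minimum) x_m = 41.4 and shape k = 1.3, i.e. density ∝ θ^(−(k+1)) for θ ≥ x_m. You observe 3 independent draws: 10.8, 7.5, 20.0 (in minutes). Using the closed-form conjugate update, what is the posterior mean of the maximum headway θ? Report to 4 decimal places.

A Pareto(scale x_m, shape k) prior on the upper bound θ of Uniform(0, θ) is conjugate: posterior is Pareto(max(x_m, max xᵢ), k + n).
Sample maximum = 20.0; prior scale x_m = 41.4 → posterior scale = max = 41.4.
Posterior shape = 1.3 + 3 = 4.3.
E[θ|data] = k·x_m/(k−1) = 4.3·41.4/3.3 = 53.9455.

53.9455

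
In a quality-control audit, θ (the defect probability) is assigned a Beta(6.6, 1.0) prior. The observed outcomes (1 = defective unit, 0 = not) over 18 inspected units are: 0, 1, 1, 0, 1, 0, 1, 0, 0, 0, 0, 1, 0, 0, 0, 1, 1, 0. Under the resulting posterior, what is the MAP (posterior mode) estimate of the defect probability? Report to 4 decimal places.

0.5339

The Beta prior is conjugate to a Binomial/Bernoulli likelihood; the update adds successes to α and failures to β.
Posterior: Beta(α+k, β+n−k) = Beta(6.6+7, 1.0+11) = Beta(13.6, 12.0).
Mode of Beta(a,b) for a,b>1 is (a−1)/(a+b−2) = 12.6/23.6 = 0.5339.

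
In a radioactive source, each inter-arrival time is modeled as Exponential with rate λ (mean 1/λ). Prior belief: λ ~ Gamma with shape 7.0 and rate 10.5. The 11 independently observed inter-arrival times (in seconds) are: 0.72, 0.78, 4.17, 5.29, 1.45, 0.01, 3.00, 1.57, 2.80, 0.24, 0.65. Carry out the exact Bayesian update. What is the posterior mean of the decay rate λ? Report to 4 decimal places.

0.5773

With a Gamma(shape α, rate β) prior on the exponential rate λ, the posterior after n observations with total T = Σxᵢ is Gamma(α+n, β+T).
Sum of observations T = 20.68 seconds; n = 11.
Posterior: Gamma(7.0+11, 10.5+20.68) = Gamma(18.0, 31.18).
Posterior mean of λ = α/β = 18.0/31.18 = 0.5773.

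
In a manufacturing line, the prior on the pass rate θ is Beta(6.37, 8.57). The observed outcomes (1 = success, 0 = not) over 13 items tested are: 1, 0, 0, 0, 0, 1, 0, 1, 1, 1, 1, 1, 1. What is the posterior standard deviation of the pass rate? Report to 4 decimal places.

The Beta prior is conjugate to a Binomial/Bernoulli likelihood; the update adds successes to α and failures to β.
Posterior: Beta(α+k, β+n−k) = Beta(6.37+8, 8.57+5) = Beta(14.37, 13.57).
Var = αβ/((α+β)²(α+β+1)) = 14.37·13.57/(27.94²·28.94) = 0.00863148; SD = √0.00863148 = 0.0929.

0.0929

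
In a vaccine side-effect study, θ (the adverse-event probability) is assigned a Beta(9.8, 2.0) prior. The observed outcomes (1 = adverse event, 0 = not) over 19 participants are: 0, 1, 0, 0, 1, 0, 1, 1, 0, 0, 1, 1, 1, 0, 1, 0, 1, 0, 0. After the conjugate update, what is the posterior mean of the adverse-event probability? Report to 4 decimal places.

The Beta prior is conjugate to a Binomial/Bernoulli likelihood; the update adds successes to α and failures to β.
Posterior: Beta(α+k, β+n−k) = Beta(9.8+9, 2.0+10) = Beta(18.8, 12.0).
Posterior mean = α/(α+β) = 18.8/30.8 = 0.6104.

0.6104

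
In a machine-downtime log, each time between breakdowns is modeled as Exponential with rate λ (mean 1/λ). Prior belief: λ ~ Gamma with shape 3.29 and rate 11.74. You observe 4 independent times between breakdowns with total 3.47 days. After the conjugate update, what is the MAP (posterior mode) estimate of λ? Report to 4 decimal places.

With a Gamma(shape α, rate β) prior on the exponential rate λ, the posterior after n observations with total T = Σxᵢ is Gamma(α+n, β+T).
Posterior: Gamma(3.29+4, 11.74+3.47) = Gamma(7.29, 15.21).
Mode = (α−1)/β = 0.4135.

0.4135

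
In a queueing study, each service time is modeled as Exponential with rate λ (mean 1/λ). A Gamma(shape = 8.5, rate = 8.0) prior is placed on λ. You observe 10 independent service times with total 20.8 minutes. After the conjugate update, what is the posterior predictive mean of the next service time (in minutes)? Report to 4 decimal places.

With a Gamma(shape α, rate β) prior on the exponential rate λ, the posterior after n observations with total T = Σxᵢ is Gamma(α+n, β+T).
Posterior: Gamma(8.5+10, 8.0+20.8) = Gamma(18.5, 28.8).
The predictive distribution for the next observation is Lomax; its mean is β/(α−1) = 28.8/17.5 = 1.6457.

1.6457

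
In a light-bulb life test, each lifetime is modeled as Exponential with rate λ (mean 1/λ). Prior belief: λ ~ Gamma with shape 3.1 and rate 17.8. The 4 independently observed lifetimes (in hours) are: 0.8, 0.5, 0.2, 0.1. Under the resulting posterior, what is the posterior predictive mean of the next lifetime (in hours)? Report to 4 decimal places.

3.1803

With a Gamma(shape α, rate β) prior on the exponential rate λ, the posterior after n observations with total T = Σxᵢ is Gamma(α+n, β+T).
Sum of observations T = 1.6 hours; n = 4.
Posterior: Gamma(3.1+4, 17.8+1.6) = Gamma(7.1, 19.4).
The predictive distribution for the next observation is Lomax; its mean is β/(α−1) = 19.4/6.1 = 3.1803.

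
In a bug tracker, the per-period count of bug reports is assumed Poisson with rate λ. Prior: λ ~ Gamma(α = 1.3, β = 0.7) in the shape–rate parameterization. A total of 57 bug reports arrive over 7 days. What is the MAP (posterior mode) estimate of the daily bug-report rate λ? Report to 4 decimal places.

7.4416

With a Gamma(shape α, rate β) prior, the Poisson likelihood is conjugate: the posterior is Gamma(α + ΣXᵢ, β + n).
Posterior: Gamma(α+S, β+n) = Gamma(1.3+57, 0.7+7) = Gamma(58.3, 7.7).
Mode of Gamma(α,β) for α≥1 is (α−1)/β = 57.3/7.7 = 7.4416.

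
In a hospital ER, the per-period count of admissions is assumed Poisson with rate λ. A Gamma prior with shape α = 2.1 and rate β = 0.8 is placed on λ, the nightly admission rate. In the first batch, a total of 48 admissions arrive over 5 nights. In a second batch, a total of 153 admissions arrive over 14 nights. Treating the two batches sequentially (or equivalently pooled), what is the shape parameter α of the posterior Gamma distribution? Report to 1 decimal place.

With a Gamma(shape α, rate β) prior, the Poisson likelihood is conjugate: the posterior is Gamma(α + ΣXᵢ, β + n).
After batch 1: Gamma(α+S, β+n) = Gamma(2.1+48, 0.8+5) = Gamma(50.1, 5.8).
After batch 2: Gamma(α+S, β+n) = Gamma(50.1+153, 5.8+14) = Gamma(203.1, 19.8).
Posterior α = 203.1.

203.1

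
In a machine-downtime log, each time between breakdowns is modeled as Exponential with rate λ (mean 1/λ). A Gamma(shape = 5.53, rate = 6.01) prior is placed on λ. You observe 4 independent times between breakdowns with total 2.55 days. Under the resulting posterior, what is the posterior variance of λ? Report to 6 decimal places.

With a Gamma(shape α, rate β) prior on the exponential rate λ, the posterior after n observations with total T = Σxᵢ is Gamma(α+n, β+T).
Posterior: Gamma(5.53+4, 6.01+2.55) = Gamma(9.53, 8.56).
Var = α/β² = 0.130060.

0.130060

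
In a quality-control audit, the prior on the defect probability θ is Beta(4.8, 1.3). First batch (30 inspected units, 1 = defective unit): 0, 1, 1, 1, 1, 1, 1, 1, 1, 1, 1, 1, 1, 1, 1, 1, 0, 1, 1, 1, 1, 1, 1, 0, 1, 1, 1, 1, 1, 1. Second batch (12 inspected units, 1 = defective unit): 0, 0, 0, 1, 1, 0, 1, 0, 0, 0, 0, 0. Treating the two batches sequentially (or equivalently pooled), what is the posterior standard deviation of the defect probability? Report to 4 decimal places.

0.0638

The Beta prior is conjugate to a Binomial/Bernoulli likelihood; the update adds successes to α and failures to β.
After batch 1: Beta(4.8+27, 1.3+3) = Beta(31.8, 4.3).
After batch 2: Beta(31.8+3, 4.3+9) = Beta(34.8, 13.3).
Var = αβ/((α+β)²(α+β+1)) = 34.8·13.3/(48.1²·49.1) = 0.00407436; SD = √0.00407436 = 0.0638.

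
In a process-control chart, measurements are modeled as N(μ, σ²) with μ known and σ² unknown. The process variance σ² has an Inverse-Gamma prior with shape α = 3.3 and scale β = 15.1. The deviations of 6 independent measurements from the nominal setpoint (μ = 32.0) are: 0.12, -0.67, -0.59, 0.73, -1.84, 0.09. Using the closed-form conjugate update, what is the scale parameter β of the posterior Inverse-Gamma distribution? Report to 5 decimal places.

With known mean μ and an Inverse-Gamma(α, β) prior on σ², the Normal likelihood is conjugate: posterior is Inv-Gamma(α + n/2, β + Σ(xᵢ−μ)²/2).
Σ(xᵢ−μ)² = (0.12)² + (-0.67)² + (-0.59)² + (0.73)² + (-1.84)² + (0.09)² = 4.7380.
Posterior: Inv-Gamma(3.3 + 6/2, 15.1 + 4.7380/2) = Inv-Gamma(6.30, 17.46900).
Posterior β = 17.46900.

17.46900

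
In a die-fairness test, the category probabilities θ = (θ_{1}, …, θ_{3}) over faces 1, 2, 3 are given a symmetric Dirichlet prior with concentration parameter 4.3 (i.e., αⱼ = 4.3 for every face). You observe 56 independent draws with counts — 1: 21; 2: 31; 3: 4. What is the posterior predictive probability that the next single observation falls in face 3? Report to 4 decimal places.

The Dirichlet prior is conjugate to the Multinomial likelihood: each posterior αⱼ = prior αⱼ + observed count nⱼ.
Posterior concentration: (25.3, 35.3, 8.3), total = 68.9.
P(next = 3 | data) = α_{3}/Σα = 0.1205.

0.1205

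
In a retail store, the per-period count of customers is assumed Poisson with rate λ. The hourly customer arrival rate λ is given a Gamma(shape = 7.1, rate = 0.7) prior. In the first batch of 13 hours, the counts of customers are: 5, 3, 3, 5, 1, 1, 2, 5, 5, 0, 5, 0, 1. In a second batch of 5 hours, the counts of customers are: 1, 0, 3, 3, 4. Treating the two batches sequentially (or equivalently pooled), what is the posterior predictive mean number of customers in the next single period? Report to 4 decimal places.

2.8930

With a Gamma(shape α, rate β) prior, the Poisson likelihood is conjugate: the posterior is Gamma(α + ΣXᵢ, β + n).
Batch 1: sum of counts S = 36 over n = 13 hours.
After batch 1: Gamma(α+S, β+n) = Gamma(7.1+36, 0.7+13) = Gamma(43.1, 13.7).
Batch 2: sum of counts S = 11 over n = 5 hours.
After batch 2: Gamma(α+S, β+n) = Gamma(43.1+11, 13.7+5) = Gamma(54.1, 18.7).
The predictive distribution for one future period is NegBinom with mean α/β = 2.8930.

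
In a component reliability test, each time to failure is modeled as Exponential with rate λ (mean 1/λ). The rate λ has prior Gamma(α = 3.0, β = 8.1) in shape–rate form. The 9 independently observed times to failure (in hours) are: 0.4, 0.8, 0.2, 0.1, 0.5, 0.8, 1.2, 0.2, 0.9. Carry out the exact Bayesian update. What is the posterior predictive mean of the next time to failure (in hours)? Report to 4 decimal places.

1.2000

With a Gamma(shape α, rate β) prior on the exponential rate λ, the posterior after n observations with total T = Σxᵢ is Gamma(α+n, β+T).
Sum of observations T = 5.1 hours; n = 9.
Posterior: Gamma(3.0+9, 8.1+5.1) = Gamma(12.0, 13.2).
The predictive distribution for the next observation is Lomax; its mean is β/(α−1) = 13.2/11.0 = 1.2000.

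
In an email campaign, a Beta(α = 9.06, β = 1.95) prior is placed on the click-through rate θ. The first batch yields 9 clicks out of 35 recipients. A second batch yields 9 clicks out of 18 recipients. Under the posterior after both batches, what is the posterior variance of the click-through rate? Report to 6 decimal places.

The Beta prior is conjugate to a Binomial/Bernoulli likelihood; the update adds successes to α and failures to β.
After batch 1: Beta(9.06+9, 1.95+26) = Beta(18.06, 27.95).
After batch 2: Beta(18.06+9, 27.95+9) = Beta(27.06, 36.95).
Var = αβ/((α+β)²(α+β+1)) = 27.06·36.95/(64.01²·65.01) = 0.003754.

0.003754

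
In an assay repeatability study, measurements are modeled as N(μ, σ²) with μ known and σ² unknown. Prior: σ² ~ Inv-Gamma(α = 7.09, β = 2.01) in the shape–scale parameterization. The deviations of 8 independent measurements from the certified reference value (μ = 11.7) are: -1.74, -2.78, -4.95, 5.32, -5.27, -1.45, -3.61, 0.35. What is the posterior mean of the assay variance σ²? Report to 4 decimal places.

5.4812

With known mean μ and an Inverse-Gamma(α, β) prior on σ², the Normal likelihood is conjugate: posterior is Inv-Gamma(α + n/2, β + Σ(xᵢ−μ)²/2).
Σ(xᵢ−μ)² = (-1.74)² + (-2.78)² + (-4.95)² + (5.32)² + (-5.27)² + (-1.45)² + (-3.61)² + (0.35)² = 106.5909.
Posterior: Inv-Gamma(7.09 + 8/2, 2.01 + 106.5909/2) = Inv-Gamma(11.09, 55.30545).
E[σ²|data] = β/(α−1) = 55.30545/10.09 = 5.4812.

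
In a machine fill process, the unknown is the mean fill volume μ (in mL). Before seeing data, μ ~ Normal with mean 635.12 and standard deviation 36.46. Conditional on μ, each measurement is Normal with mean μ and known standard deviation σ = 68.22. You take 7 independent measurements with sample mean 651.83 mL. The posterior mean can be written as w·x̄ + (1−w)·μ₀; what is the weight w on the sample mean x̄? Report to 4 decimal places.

0.6666

For Normal data with known variance σ², a Normal(μ₀, σ₀²) prior on μ is conjugate. Posterior precision = 1/σ₀² + n/σ²; posterior mean is the precision-weighted average of μ₀ and x̄.
σ₀² = 36.46² = 1329.3316, σ² = 68.22² = 4653.9684. Prior precision 1/σ₀² = 1/1329.3316; data precision n/σ² = 7/4653.9684.
w = (n/σ²)/(1/σ₀² + n/σ²) = n·σ₀²/(σ² + n·σ₀²) = 7·1329.3316/(4653.9684 + 7·1329.3316) = 9305.3212/13959.2896 = 0.6666.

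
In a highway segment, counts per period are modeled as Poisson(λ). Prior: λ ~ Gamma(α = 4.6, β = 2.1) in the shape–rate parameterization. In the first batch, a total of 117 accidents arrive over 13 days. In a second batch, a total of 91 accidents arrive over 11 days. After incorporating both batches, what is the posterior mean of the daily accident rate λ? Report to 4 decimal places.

8.1456

With a Gamma(shape α, rate β) prior, the Poisson likelihood is conjugate: the posterior is Gamma(α + ΣXᵢ, β + n).
After batch 1: Gamma(α+S, β+n) = Gamma(4.6+117, 2.1+13) = Gamma(121.6, 15.1).
After batch 2: Gamma(α+S, β+n) = Gamma(121.6+91, 15.1+11) = Gamma(212.6, 26.1).
Posterior mean = α/β = 212.6/26.1 = 8.1456.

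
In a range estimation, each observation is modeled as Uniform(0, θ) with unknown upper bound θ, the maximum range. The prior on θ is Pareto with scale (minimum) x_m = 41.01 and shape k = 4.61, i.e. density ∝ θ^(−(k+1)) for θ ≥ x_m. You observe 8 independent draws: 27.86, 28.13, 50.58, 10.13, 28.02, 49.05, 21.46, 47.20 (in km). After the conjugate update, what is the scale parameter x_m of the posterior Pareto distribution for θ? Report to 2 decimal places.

50.58

A Pareto(scale x_m, shape k) prior on the upper bound θ of Uniform(0, θ) is conjugate: posterior is Pareto(max(x_m, max xᵢ), k + n).
Sample maximum = 50.58; prior scale x_m = 41.01 → posterior scale = max = 50.58.
Posterior shape = 4.61 + 8 = 12.61.
Posterior scale x_m = 50.58.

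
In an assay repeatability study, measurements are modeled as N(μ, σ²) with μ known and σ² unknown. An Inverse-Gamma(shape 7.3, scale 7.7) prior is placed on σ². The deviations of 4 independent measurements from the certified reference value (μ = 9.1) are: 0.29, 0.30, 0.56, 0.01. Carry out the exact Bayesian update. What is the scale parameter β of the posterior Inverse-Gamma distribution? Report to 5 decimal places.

With known mean μ and an Inverse-Gamma(α, β) prior on σ², the Normal likelihood is conjugate: posterior is Inv-Gamma(α + n/2, β + Σ(xᵢ−μ)²/2).
Σ(xᵢ−μ)² = (0.29)² + (0.30)² + (0.56)² + (0.01)² = 0.4878.
Posterior: Inv-Gamma(7.3 + 4/2, 7.7 + 0.4878/2) = Inv-Gamma(9.30, 7.94390).
Posterior β = 7.94390.

7.94390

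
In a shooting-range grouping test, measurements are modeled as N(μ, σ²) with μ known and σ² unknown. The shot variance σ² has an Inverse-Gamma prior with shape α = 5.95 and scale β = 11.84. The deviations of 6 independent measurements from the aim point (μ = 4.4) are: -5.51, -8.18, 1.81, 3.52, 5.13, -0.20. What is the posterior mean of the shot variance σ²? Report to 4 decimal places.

With known mean μ and an Inverse-Gamma(α, β) prior on σ², the Normal likelihood is conjugate: posterior is Inv-Gamma(α + n/2, β + Σ(xᵢ−μ)²/2).
Σ(xᵢ−μ)² = (-5.51)² + (-8.18)² + (1.81)² + (3.52)² + (5.13)² + (-0.20)² = 139.2959.
Posterior: Inv-Gamma(5.95 + 6/2, 11.84 + 139.2959/2) = Inv-Gamma(8.95, 81.48795).
E[σ²|data] = β/(α−1) = 81.48795/7.95 = 10.2501.

10.2501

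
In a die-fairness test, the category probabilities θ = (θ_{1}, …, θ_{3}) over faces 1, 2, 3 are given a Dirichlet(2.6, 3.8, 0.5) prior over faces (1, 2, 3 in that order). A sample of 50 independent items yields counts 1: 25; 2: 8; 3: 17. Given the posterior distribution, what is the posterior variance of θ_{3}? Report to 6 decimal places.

The Dirichlet prior is conjugate to the Multinomial likelihood: each posterior αⱼ = prior αⱼ + observed count nⱼ.
Posterior concentration: (27.6, 11.8, 17.5), total = 56.9.
Var[θ_j] = α_j(Σα−α_j)/((Σα)²(Σα+1)) = 17.5·39.4/(56.9²·57.9) = 0.003678.

0.003678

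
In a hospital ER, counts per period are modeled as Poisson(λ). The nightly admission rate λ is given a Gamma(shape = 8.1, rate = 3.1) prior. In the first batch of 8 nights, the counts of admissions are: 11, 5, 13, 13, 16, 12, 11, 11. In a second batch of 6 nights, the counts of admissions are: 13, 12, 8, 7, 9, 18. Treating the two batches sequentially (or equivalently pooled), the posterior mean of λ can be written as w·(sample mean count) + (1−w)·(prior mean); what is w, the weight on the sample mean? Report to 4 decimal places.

0.8187

With a Gamma(shape α, rate β) prior, the Poisson likelihood is conjugate: the posterior is Gamma(α + ΣXᵢ, β + n).
Total number of nights: n = 8 + 6 = 14.
Posterior mean = (α₀+S)/(β₀+n) = [n/(β₀+n)]·(S/n) + [β₀/(β₀+n)]·(α₀/β₀), so only n and β₀ enter the weight.
Weight on data w = n/(β₀+n) = 14/(3.1+14) = 14/17.1 = 0.8187.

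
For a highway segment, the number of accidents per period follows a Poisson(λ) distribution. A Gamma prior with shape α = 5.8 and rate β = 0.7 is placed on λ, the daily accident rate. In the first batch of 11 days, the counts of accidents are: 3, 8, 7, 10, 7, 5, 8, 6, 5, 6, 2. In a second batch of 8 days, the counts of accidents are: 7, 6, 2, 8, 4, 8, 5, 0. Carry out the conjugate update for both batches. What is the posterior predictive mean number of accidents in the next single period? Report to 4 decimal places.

5.7259

With a Gamma(shape α, rate β) prior, the Poisson likelihood is conjugate: the posterior is Gamma(α + ΣXᵢ, β + n).
Batch 1: sum of counts S = 67 over n = 11 days.
After batch 1: Gamma(α+S, β+n) = Gamma(5.8+67, 0.7+11) = Gamma(72.8, 11.7).
Batch 2: sum of counts S = 40 over n = 8 days.
After batch 2: Gamma(α+S, β+n) = Gamma(72.8+40, 11.7+8) = Gamma(112.8, 19.7).
The predictive distribution for one future period is NegBinom with mean α/β = 5.7259.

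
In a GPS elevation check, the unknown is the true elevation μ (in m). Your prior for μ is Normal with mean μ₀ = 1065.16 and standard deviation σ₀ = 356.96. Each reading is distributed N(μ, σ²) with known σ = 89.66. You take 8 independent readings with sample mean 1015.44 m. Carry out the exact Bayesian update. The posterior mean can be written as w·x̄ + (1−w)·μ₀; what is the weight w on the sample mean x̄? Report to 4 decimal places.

0.9922

For Normal data with known variance σ², a Normal(μ₀, σ₀²) prior on μ is conjugate. Posterior precision = 1/σ₀² + n/σ²; posterior mean is the precision-weighted average of μ₀ and x̄.
σ₀² = 356.96² = 127420.4416, σ² = 89.66² = 8038.9156. Prior precision 1/σ₀² = 1/127420.4416; data precision n/σ² = 8/8038.9156.
w = (n/σ²)/(1/σ₀² + n/σ²) = n·σ₀²/(σ² + n·σ₀²) = 8·127420.4416/(8038.9156 + 8·127420.4416) = 1019363.5328/1027402.4484 = 0.9922.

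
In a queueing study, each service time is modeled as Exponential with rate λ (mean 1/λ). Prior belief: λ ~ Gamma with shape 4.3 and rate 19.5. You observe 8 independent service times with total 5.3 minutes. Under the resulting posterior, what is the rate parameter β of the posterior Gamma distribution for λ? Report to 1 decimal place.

With a Gamma(shape α, rate β) prior on the exponential rate λ, the posterior after n observations with total T = Σxᵢ is Gamma(α+n, β+T).
Posterior: Gamma(4.3+8, 19.5+5.3) = Gamma(12.3, 24.8).
Posterior β = 24.8.

24.8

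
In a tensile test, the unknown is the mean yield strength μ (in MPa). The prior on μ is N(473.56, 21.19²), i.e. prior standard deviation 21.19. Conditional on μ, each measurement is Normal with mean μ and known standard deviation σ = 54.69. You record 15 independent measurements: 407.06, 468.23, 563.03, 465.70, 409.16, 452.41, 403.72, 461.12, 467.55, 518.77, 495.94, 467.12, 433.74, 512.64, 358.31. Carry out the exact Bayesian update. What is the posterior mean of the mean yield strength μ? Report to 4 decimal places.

463.4544

For Normal data with known variance σ², a Normal(μ₀, σ₀²) prior on μ is conjugate. Posterior precision = 1/σ₀² + n/σ²; posterior mean is the precision-weighted average of μ₀ and x̄.
Σxᵢ = 407.06 + 468.23 + 563.03 + 465.70 + 409.16 + 452.41 + 403.72 + 461.12 + 467.55 + 518.77 + 495.94 + 467.12 + 433.74 + 512.64 + 358.31 = 6884.5, so n·x̄ = 6884.5.
σ₀² = 21.19² = 449.0161, σ² = 54.69² = 2990.9961; σ² + n·σ₀² = 2990.9961 + 15·449.0161 = 9726.2376.
Posterior mean = (μ₀/σ₀² + n·x̄/σ²)/(1/σ₀² + n/σ²) = (σ²·μ₀ + σ₀²·n·x̄)/(σ² + n·σ₀²) = (2990.9961·473.56 + 449.0161·6884.5)/9726.2376 = 4507667.453566/9726.2376 = 463.4544.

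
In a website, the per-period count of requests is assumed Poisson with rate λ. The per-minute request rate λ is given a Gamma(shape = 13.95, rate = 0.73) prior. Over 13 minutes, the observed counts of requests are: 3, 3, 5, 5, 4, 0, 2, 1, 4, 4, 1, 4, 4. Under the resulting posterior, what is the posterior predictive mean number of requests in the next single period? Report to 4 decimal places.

With a Gamma(shape α, rate β) prior, the Poisson likelihood is conjugate: the posterior is Gamma(α + ΣXᵢ, β + n).
Sum of counts S = 40 over n = 13 minutes.
Posterior: Gamma(α+S, β+n) = Gamma(13.95+40, 0.73+13) = Gamma(53.95, 13.73).
The predictive distribution for one future period is NegBinom with mean α/β = 3.9294.

3.9294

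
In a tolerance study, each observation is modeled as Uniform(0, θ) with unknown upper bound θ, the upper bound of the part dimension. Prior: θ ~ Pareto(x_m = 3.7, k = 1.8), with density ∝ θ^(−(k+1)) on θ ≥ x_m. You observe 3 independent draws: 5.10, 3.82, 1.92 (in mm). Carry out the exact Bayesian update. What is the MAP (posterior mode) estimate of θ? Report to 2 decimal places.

A Pareto(scale x_m, shape k) prior on the upper bound θ of Uniform(0, θ) is conjugate: posterior is Pareto(max(x_m, max xᵢ), k + n).
Sample maximum = 5.10; prior scale x_m = 3.7 → posterior scale = max = 5.10.
Posterior shape = 1.8 + 3 = 4.8.
The Pareto density is decreasing on [x_m, ∞), so the mode is x_m = 5.10.

5.10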